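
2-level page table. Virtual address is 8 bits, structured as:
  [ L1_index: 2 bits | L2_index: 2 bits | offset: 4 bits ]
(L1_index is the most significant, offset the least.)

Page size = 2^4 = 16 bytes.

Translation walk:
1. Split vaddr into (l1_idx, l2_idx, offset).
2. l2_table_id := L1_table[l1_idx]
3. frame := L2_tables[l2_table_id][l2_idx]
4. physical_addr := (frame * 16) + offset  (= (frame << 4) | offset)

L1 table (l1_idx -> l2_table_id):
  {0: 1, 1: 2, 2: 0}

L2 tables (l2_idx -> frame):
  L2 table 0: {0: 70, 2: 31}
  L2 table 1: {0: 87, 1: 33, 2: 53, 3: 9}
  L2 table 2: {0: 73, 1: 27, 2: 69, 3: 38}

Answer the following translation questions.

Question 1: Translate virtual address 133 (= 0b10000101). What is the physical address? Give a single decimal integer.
vaddr = 133 = 0b10000101
Split: l1_idx=2, l2_idx=0, offset=5
L1[2] = 0
L2[0][0] = 70
paddr = 70 * 16 + 5 = 1125

Answer: 1125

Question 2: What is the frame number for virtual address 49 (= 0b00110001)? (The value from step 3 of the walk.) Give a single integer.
Answer: 9

Derivation:
vaddr = 49: l1_idx=0, l2_idx=3
L1[0] = 1; L2[1][3] = 9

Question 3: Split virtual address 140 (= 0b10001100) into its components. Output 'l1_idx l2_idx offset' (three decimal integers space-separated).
vaddr = 140 = 0b10001100
  top 2 bits -> l1_idx = 2
  next 2 bits -> l2_idx = 0
  bottom 4 bits -> offset = 12

Answer: 2 0 12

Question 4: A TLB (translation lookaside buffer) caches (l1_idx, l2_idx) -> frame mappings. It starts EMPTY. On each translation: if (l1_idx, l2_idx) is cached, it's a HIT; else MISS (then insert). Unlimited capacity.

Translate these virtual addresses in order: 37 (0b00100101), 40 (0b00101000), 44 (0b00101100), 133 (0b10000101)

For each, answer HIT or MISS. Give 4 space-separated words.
vaddr=37: (0,2) not in TLB -> MISS, insert
vaddr=40: (0,2) in TLB -> HIT
vaddr=44: (0,2) in TLB -> HIT
vaddr=133: (2,0) not in TLB -> MISS, insert

Answer: MISS HIT HIT MISS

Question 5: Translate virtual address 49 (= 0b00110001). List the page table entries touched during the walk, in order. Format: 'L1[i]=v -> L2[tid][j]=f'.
vaddr = 49 = 0b00110001
Split: l1_idx=0, l2_idx=3, offset=1

Answer: L1[0]=1 -> L2[1][3]=9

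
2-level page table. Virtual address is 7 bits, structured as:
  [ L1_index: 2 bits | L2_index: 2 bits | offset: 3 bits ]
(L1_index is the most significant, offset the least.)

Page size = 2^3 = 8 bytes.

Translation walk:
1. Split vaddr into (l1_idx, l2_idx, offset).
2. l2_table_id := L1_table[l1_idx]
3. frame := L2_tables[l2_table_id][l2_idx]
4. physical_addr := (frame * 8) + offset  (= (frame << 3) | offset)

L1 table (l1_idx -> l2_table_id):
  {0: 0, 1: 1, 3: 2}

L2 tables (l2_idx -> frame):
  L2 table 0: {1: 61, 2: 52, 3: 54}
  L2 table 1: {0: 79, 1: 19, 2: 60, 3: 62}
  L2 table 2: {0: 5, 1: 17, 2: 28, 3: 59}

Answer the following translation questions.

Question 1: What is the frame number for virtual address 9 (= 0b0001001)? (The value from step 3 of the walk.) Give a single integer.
Answer: 61

Derivation:
vaddr = 9: l1_idx=0, l2_idx=1
L1[0] = 0; L2[0][1] = 61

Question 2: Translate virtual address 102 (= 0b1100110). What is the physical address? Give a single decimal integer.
Answer: 46

Derivation:
vaddr = 102 = 0b1100110
Split: l1_idx=3, l2_idx=0, offset=6
L1[3] = 2
L2[2][0] = 5
paddr = 5 * 8 + 6 = 46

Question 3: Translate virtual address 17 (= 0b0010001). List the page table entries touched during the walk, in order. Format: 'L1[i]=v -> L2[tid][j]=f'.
vaddr = 17 = 0b0010001
Split: l1_idx=0, l2_idx=2, offset=1

Answer: L1[0]=0 -> L2[0][2]=52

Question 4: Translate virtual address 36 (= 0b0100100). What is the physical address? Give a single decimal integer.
vaddr = 36 = 0b0100100
Split: l1_idx=1, l2_idx=0, offset=4
L1[1] = 1
L2[1][0] = 79
paddr = 79 * 8 + 4 = 636

Answer: 636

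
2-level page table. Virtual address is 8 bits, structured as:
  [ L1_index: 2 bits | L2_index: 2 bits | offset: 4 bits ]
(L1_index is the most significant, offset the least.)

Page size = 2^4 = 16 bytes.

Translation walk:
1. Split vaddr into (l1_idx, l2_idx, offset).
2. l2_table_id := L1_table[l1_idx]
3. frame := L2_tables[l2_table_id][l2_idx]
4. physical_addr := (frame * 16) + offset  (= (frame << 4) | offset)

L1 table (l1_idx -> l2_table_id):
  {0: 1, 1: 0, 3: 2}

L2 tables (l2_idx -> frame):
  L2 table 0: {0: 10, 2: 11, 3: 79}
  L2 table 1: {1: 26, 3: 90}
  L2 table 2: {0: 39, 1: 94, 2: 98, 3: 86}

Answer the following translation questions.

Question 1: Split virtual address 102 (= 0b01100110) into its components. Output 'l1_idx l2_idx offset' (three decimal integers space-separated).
Answer: 1 2 6

Derivation:
vaddr = 102 = 0b01100110
  top 2 bits -> l1_idx = 1
  next 2 bits -> l2_idx = 2
  bottom 4 bits -> offset = 6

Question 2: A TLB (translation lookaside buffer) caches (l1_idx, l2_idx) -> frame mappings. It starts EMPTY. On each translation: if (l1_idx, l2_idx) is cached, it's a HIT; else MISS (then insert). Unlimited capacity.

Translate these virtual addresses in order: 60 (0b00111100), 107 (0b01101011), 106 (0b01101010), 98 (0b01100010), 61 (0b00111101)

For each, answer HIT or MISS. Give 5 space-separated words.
vaddr=60: (0,3) not in TLB -> MISS, insert
vaddr=107: (1,2) not in TLB -> MISS, insert
vaddr=106: (1,2) in TLB -> HIT
vaddr=98: (1,2) in TLB -> HIT
vaddr=61: (0,3) in TLB -> HIT

Answer: MISS MISS HIT HIT HIT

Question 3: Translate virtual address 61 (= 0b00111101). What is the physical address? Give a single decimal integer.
Answer: 1453

Derivation:
vaddr = 61 = 0b00111101
Split: l1_idx=0, l2_idx=3, offset=13
L1[0] = 1
L2[1][3] = 90
paddr = 90 * 16 + 13 = 1453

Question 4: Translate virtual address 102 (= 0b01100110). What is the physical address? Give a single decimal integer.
Answer: 182

Derivation:
vaddr = 102 = 0b01100110
Split: l1_idx=1, l2_idx=2, offset=6
L1[1] = 0
L2[0][2] = 11
paddr = 11 * 16 + 6 = 182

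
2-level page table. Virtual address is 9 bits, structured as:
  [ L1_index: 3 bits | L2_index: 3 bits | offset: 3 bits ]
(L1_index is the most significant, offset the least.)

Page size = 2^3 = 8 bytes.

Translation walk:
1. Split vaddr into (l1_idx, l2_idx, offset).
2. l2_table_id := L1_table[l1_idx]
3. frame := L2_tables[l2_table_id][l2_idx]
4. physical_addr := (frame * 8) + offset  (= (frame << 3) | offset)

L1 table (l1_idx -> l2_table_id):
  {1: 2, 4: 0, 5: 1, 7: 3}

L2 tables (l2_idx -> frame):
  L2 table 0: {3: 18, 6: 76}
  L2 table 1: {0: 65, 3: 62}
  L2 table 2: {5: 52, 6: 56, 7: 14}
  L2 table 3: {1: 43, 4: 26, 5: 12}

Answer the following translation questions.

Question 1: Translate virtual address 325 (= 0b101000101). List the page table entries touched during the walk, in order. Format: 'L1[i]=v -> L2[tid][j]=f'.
Answer: L1[5]=1 -> L2[1][0]=65

Derivation:
vaddr = 325 = 0b101000101
Split: l1_idx=5, l2_idx=0, offset=5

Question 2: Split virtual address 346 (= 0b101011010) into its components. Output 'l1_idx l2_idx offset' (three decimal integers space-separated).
Answer: 5 3 2

Derivation:
vaddr = 346 = 0b101011010
  top 3 bits -> l1_idx = 5
  next 3 bits -> l2_idx = 3
  bottom 3 bits -> offset = 2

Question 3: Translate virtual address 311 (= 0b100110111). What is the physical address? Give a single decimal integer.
vaddr = 311 = 0b100110111
Split: l1_idx=4, l2_idx=6, offset=7
L1[4] = 0
L2[0][6] = 76
paddr = 76 * 8 + 7 = 615

Answer: 615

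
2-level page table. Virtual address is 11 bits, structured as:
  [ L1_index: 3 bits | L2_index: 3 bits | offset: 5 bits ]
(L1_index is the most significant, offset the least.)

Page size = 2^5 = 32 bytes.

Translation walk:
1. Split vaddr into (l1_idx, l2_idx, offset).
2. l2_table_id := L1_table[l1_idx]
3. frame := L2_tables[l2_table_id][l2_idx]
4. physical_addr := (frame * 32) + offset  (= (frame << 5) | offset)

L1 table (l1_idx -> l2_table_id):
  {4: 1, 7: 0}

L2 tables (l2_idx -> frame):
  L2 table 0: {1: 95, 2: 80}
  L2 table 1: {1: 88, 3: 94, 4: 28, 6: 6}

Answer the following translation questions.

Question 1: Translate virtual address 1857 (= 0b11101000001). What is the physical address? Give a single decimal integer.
vaddr = 1857 = 0b11101000001
Split: l1_idx=7, l2_idx=2, offset=1
L1[7] = 0
L2[0][2] = 80
paddr = 80 * 32 + 1 = 2561

Answer: 2561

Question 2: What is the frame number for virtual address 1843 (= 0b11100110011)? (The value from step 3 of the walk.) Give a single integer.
vaddr = 1843: l1_idx=7, l2_idx=1
L1[7] = 0; L2[0][1] = 95

Answer: 95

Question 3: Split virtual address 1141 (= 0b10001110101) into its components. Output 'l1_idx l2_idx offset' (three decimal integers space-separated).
Answer: 4 3 21

Derivation:
vaddr = 1141 = 0b10001110101
  top 3 bits -> l1_idx = 4
  next 3 bits -> l2_idx = 3
  bottom 5 bits -> offset = 21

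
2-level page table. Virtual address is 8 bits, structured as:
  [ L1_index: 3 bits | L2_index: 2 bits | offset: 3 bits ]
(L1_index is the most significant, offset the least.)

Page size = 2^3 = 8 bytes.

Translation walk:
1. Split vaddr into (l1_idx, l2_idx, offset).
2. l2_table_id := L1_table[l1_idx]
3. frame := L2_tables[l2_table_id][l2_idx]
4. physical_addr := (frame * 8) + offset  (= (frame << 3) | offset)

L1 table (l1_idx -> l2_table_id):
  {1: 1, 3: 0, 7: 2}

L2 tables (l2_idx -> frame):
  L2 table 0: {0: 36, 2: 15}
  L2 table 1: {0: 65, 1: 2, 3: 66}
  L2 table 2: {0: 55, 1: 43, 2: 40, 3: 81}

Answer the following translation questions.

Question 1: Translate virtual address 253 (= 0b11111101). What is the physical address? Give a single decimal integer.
Answer: 653

Derivation:
vaddr = 253 = 0b11111101
Split: l1_idx=7, l2_idx=3, offset=5
L1[7] = 2
L2[2][3] = 81
paddr = 81 * 8 + 5 = 653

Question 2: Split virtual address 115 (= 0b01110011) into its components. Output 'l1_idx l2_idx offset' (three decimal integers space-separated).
vaddr = 115 = 0b01110011
  top 3 bits -> l1_idx = 3
  next 2 bits -> l2_idx = 2
  bottom 3 bits -> offset = 3

Answer: 3 2 3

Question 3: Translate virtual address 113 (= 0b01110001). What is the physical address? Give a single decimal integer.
Answer: 121

Derivation:
vaddr = 113 = 0b01110001
Split: l1_idx=3, l2_idx=2, offset=1
L1[3] = 0
L2[0][2] = 15
paddr = 15 * 8 + 1 = 121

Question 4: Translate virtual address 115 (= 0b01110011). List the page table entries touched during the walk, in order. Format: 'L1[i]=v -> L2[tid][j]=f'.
Answer: L1[3]=0 -> L2[0][2]=15

Derivation:
vaddr = 115 = 0b01110011
Split: l1_idx=3, l2_idx=2, offset=3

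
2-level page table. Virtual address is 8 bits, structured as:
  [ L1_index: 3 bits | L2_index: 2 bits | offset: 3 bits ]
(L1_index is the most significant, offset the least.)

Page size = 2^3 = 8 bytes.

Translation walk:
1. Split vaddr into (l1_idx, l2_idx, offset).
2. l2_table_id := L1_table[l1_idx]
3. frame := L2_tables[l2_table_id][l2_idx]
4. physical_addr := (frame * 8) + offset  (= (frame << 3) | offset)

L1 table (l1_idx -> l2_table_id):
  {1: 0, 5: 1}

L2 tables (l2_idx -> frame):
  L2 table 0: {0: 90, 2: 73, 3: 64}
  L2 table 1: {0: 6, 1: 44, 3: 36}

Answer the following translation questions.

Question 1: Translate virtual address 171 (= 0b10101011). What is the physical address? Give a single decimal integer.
vaddr = 171 = 0b10101011
Split: l1_idx=5, l2_idx=1, offset=3
L1[5] = 1
L2[1][1] = 44
paddr = 44 * 8 + 3 = 355

Answer: 355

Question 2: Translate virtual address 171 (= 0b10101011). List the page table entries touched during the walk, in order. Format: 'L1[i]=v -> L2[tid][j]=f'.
Answer: L1[5]=1 -> L2[1][1]=44

Derivation:
vaddr = 171 = 0b10101011
Split: l1_idx=5, l2_idx=1, offset=3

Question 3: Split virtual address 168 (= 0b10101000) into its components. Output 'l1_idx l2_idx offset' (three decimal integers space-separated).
vaddr = 168 = 0b10101000
  top 3 bits -> l1_idx = 5
  next 2 bits -> l2_idx = 1
  bottom 3 bits -> offset = 0

Answer: 5 1 0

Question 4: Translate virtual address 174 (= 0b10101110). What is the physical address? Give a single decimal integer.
Answer: 358

Derivation:
vaddr = 174 = 0b10101110
Split: l1_idx=5, l2_idx=1, offset=6
L1[5] = 1
L2[1][1] = 44
paddr = 44 * 8 + 6 = 358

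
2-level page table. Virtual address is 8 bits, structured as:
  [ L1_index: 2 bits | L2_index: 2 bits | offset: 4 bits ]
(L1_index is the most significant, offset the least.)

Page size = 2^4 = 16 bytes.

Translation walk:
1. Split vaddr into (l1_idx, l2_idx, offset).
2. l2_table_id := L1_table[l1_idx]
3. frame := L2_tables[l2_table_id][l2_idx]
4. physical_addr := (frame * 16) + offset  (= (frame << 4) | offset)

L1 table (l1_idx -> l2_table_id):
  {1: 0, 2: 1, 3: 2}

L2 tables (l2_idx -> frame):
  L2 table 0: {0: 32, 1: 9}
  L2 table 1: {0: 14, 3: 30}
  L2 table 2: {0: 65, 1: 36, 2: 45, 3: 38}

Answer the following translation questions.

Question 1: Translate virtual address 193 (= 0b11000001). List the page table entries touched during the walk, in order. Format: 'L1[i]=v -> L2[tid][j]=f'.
vaddr = 193 = 0b11000001
Split: l1_idx=3, l2_idx=0, offset=1

Answer: L1[3]=2 -> L2[2][0]=65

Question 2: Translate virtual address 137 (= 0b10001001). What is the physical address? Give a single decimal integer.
vaddr = 137 = 0b10001001
Split: l1_idx=2, l2_idx=0, offset=9
L1[2] = 1
L2[1][0] = 14
paddr = 14 * 16 + 9 = 233

Answer: 233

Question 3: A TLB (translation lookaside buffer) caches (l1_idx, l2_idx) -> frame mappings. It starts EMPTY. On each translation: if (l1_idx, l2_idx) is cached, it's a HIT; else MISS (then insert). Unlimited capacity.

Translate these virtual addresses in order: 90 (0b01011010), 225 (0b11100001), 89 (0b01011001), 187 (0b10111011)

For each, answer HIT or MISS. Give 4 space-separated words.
vaddr=90: (1,1) not in TLB -> MISS, insert
vaddr=225: (3,2) not in TLB -> MISS, insert
vaddr=89: (1,1) in TLB -> HIT
vaddr=187: (2,3) not in TLB -> MISS, insert

Answer: MISS MISS HIT MISS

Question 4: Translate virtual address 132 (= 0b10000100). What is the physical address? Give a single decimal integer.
vaddr = 132 = 0b10000100
Split: l1_idx=2, l2_idx=0, offset=4
L1[2] = 1
L2[1][0] = 14
paddr = 14 * 16 + 4 = 228

Answer: 228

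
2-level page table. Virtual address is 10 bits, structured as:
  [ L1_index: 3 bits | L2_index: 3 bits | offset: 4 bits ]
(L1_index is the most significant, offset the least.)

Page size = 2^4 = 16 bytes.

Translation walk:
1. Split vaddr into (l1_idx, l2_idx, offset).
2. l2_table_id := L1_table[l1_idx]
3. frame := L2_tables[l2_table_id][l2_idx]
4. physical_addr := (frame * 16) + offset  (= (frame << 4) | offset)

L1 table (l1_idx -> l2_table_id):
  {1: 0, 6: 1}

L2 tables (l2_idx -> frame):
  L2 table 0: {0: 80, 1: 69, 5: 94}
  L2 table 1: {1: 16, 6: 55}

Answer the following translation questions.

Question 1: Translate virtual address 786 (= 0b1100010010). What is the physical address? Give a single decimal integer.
vaddr = 786 = 0b1100010010
Split: l1_idx=6, l2_idx=1, offset=2
L1[6] = 1
L2[1][1] = 16
paddr = 16 * 16 + 2 = 258

Answer: 258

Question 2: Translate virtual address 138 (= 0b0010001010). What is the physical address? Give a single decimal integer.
vaddr = 138 = 0b0010001010
Split: l1_idx=1, l2_idx=0, offset=10
L1[1] = 0
L2[0][0] = 80
paddr = 80 * 16 + 10 = 1290

Answer: 1290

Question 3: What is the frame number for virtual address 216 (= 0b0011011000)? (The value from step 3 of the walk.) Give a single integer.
Answer: 94

Derivation:
vaddr = 216: l1_idx=1, l2_idx=5
L1[1] = 0; L2[0][5] = 94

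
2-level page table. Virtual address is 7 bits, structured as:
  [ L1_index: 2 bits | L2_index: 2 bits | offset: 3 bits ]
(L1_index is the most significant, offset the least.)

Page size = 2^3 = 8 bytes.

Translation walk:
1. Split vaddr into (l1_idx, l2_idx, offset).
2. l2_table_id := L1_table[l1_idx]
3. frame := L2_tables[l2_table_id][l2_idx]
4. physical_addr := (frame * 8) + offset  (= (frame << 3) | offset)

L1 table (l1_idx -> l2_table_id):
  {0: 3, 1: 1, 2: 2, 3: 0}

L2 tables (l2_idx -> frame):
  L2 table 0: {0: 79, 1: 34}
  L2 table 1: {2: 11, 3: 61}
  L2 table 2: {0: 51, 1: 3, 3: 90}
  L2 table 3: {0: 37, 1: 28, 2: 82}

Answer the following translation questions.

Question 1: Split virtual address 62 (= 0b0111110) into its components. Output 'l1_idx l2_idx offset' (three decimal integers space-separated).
Answer: 1 3 6

Derivation:
vaddr = 62 = 0b0111110
  top 2 bits -> l1_idx = 1
  next 2 bits -> l2_idx = 3
  bottom 3 bits -> offset = 6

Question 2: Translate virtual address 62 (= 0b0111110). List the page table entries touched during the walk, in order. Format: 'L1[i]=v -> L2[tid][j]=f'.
Answer: L1[1]=1 -> L2[1][3]=61

Derivation:
vaddr = 62 = 0b0111110
Split: l1_idx=1, l2_idx=3, offset=6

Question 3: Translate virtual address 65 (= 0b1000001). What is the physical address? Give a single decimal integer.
Answer: 409

Derivation:
vaddr = 65 = 0b1000001
Split: l1_idx=2, l2_idx=0, offset=1
L1[2] = 2
L2[2][0] = 51
paddr = 51 * 8 + 1 = 409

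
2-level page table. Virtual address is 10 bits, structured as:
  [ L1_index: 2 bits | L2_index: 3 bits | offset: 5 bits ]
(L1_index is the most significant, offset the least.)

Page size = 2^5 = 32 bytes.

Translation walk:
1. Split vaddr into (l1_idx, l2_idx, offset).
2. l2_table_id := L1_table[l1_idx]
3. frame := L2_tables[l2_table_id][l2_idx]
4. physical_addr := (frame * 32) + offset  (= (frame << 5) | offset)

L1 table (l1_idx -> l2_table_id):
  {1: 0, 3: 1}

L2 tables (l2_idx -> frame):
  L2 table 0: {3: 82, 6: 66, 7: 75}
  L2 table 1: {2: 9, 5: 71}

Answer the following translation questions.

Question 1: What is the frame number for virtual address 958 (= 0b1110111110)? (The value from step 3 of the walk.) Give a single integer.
Answer: 71

Derivation:
vaddr = 958: l1_idx=3, l2_idx=5
L1[3] = 1; L2[1][5] = 71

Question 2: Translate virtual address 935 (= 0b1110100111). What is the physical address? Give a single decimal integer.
Answer: 2279

Derivation:
vaddr = 935 = 0b1110100111
Split: l1_idx=3, l2_idx=5, offset=7
L1[3] = 1
L2[1][5] = 71
paddr = 71 * 32 + 7 = 2279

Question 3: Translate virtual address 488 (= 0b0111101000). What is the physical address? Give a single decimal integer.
vaddr = 488 = 0b0111101000
Split: l1_idx=1, l2_idx=7, offset=8
L1[1] = 0
L2[0][7] = 75
paddr = 75 * 32 + 8 = 2408

Answer: 2408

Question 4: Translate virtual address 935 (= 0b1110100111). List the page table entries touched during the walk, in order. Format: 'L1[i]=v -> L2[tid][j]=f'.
vaddr = 935 = 0b1110100111
Split: l1_idx=3, l2_idx=5, offset=7

Answer: L1[3]=1 -> L2[1][5]=71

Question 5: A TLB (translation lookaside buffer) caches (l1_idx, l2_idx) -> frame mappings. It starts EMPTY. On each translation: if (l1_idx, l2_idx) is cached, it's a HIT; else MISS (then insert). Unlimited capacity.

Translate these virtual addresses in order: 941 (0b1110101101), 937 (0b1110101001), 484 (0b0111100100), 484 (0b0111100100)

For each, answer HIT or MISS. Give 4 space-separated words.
vaddr=941: (3,5) not in TLB -> MISS, insert
vaddr=937: (3,5) in TLB -> HIT
vaddr=484: (1,7) not in TLB -> MISS, insert
vaddr=484: (1,7) in TLB -> HIT

Answer: MISS HIT MISS HIT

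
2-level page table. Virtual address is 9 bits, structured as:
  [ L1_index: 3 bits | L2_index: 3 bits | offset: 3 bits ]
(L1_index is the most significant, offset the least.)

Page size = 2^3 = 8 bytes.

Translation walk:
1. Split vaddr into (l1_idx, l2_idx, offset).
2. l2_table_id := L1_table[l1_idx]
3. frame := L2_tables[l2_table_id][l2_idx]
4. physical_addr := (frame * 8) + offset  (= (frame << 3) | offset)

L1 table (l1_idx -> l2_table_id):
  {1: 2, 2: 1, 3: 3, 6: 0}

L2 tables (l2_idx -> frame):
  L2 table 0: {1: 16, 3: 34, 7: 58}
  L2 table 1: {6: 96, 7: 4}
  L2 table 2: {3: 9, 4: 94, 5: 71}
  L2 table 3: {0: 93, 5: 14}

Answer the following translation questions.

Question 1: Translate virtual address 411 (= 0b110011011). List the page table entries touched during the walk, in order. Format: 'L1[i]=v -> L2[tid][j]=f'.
Answer: L1[6]=0 -> L2[0][3]=34

Derivation:
vaddr = 411 = 0b110011011
Split: l1_idx=6, l2_idx=3, offset=3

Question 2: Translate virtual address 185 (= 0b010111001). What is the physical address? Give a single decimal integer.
vaddr = 185 = 0b010111001
Split: l1_idx=2, l2_idx=7, offset=1
L1[2] = 1
L2[1][7] = 4
paddr = 4 * 8 + 1 = 33

Answer: 33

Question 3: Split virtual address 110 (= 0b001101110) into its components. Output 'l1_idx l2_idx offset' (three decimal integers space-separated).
vaddr = 110 = 0b001101110
  top 3 bits -> l1_idx = 1
  next 3 bits -> l2_idx = 5
  bottom 3 bits -> offset = 6

Answer: 1 5 6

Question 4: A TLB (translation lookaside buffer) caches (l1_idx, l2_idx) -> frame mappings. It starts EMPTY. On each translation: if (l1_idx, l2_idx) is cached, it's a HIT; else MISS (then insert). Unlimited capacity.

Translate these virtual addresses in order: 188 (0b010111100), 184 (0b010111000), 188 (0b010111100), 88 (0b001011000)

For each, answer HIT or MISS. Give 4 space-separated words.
Answer: MISS HIT HIT MISS

Derivation:
vaddr=188: (2,7) not in TLB -> MISS, insert
vaddr=184: (2,7) in TLB -> HIT
vaddr=188: (2,7) in TLB -> HIT
vaddr=88: (1,3) not in TLB -> MISS, insert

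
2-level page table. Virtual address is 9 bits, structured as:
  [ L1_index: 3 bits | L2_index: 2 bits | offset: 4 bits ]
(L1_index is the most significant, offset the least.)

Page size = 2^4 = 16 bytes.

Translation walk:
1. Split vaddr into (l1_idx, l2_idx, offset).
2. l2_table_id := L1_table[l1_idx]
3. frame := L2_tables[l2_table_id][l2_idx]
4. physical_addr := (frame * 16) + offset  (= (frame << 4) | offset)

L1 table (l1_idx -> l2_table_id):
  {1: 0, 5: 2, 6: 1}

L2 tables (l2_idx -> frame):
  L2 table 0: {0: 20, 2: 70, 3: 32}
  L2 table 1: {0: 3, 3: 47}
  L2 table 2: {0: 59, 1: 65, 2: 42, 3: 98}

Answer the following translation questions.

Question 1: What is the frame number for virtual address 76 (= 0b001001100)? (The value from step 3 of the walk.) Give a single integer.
Answer: 20

Derivation:
vaddr = 76: l1_idx=1, l2_idx=0
L1[1] = 0; L2[0][0] = 20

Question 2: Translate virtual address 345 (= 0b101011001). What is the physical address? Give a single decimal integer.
vaddr = 345 = 0b101011001
Split: l1_idx=5, l2_idx=1, offset=9
L1[5] = 2
L2[2][1] = 65
paddr = 65 * 16 + 9 = 1049

Answer: 1049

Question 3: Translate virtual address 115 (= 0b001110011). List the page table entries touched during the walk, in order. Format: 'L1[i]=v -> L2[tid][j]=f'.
Answer: L1[1]=0 -> L2[0][3]=32

Derivation:
vaddr = 115 = 0b001110011
Split: l1_idx=1, l2_idx=3, offset=3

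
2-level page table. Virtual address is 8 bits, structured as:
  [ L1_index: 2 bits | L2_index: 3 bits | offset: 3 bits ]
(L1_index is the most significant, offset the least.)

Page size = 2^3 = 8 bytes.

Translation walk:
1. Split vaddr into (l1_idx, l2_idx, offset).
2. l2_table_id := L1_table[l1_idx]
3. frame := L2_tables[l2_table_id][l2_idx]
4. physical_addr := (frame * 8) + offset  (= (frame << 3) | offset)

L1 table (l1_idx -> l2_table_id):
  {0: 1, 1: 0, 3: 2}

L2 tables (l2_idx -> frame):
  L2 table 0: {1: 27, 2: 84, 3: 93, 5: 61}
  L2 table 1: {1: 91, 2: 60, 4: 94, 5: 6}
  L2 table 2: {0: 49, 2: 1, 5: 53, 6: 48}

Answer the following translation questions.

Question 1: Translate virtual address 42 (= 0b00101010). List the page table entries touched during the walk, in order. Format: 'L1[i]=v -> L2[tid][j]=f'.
vaddr = 42 = 0b00101010
Split: l1_idx=0, l2_idx=5, offset=2

Answer: L1[0]=1 -> L2[1][5]=6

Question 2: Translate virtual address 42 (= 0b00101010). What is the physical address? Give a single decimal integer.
vaddr = 42 = 0b00101010
Split: l1_idx=0, l2_idx=5, offset=2
L1[0] = 1
L2[1][5] = 6
paddr = 6 * 8 + 2 = 50

Answer: 50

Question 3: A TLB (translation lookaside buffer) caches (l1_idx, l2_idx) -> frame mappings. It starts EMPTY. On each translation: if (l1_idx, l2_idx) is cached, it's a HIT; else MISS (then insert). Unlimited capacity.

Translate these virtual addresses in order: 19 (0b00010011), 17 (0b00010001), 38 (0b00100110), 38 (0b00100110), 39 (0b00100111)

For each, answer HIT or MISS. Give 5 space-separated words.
vaddr=19: (0,2) not in TLB -> MISS, insert
vaddr=17: (0,2) in TLB -> HIT
vaddr=38: (0,4) not in TLB -> MISS, insert
vaddr=38: (0,4) in TLB -> HIT
vaddr=39: (0,4) in TLB -> HIT

Answer: MISS HIT MISS HIT HIT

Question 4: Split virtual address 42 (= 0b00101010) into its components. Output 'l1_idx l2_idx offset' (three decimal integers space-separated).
vaddr = 42 = 0b00101010
  top 2 bits -> l1_idx = 0
  next 3 bits -> l2_idx = 5
  bottom 3 bits -> offset = 2

Answer: 0 5 2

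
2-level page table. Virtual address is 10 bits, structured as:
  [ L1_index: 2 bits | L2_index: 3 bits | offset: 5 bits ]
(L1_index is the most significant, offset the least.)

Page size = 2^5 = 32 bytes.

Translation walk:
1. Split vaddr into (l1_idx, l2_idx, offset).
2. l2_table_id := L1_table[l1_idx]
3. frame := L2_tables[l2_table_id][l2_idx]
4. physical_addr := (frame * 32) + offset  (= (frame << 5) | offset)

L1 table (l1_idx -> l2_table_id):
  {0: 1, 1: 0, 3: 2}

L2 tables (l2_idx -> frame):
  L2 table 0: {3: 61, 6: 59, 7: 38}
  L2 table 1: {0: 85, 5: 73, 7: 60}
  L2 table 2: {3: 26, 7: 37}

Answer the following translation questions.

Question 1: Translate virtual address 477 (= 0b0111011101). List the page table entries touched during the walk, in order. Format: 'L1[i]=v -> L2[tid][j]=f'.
vaddr = 477 = 0b0111011101
Split: l1_idx=1, l2_idx=6, offset=29

Answer: L1[1]=0 -> L2[0][6]=59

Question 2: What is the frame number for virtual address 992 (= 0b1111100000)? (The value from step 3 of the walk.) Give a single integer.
Answer: 37

Derivation:
vaddr = 992: l1_idx=3, l2_idx=7
L1[3] = 2; L2[2][7] = 37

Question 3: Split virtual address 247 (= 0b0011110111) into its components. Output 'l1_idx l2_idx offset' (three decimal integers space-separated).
Answer: 0 7 23

Derivation:
vaddr = 247 = 0b0011110111
  top 2 bits -> l1_idx = 0
  next 3 bits -> l2_idx = 7
  bottom 5 bits -> offset = 23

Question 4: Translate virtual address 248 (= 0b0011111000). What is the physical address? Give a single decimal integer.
vaddr = 248 = 0b0011111000
Split: l1_idx=0, l2_idx=7, offset=24
L1[0] = 1
L2[1][7] = 60
paddr = 60 * 32 + 24 = 1944

Answer: 1944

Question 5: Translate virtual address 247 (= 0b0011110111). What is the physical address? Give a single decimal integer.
vaddr = 247 = 0b0011110111
Split: l1_idx=0, l2_idx=7, offset=23
L1[0] = 1
L2[1][7] = 60
paddr = 60 * 32 + 23 = 1943

Answer: 1943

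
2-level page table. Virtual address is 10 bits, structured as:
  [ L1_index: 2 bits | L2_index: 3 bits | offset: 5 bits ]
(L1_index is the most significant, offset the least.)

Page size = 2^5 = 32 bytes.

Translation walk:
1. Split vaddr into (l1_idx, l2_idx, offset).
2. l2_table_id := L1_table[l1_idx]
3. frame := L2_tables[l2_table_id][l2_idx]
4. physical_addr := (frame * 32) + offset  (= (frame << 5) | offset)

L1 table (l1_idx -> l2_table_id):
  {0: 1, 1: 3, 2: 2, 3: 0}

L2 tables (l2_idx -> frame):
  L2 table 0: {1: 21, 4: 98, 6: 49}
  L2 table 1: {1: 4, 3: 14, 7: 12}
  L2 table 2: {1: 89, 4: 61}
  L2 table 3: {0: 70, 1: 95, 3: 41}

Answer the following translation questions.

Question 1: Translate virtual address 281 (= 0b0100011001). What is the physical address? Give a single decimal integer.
Answer: 2265

Derivation:
vaddr = 281 = 0b0100011001
Split: l1_idx=1, l2_idx=0, offset=25
L1[1] = 3
L2[3][0] = 70
paddr = 70 * 32 + 25 = 2265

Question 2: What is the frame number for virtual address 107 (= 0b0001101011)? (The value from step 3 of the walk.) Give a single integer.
vaddr = 107: l1_idx=0, l2_idx=3
L1[0] = 1; L2[1][3] = 14

Answer: 14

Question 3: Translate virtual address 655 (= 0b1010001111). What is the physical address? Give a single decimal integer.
vaddr = 655 = 0b1010001111
Split: l1_idx=2, l2_idx=4, offset=15
L1[2] = 2
L2[2][4] = 61
paddr = 61 * 32 + 15 = 1967

Answer: 1967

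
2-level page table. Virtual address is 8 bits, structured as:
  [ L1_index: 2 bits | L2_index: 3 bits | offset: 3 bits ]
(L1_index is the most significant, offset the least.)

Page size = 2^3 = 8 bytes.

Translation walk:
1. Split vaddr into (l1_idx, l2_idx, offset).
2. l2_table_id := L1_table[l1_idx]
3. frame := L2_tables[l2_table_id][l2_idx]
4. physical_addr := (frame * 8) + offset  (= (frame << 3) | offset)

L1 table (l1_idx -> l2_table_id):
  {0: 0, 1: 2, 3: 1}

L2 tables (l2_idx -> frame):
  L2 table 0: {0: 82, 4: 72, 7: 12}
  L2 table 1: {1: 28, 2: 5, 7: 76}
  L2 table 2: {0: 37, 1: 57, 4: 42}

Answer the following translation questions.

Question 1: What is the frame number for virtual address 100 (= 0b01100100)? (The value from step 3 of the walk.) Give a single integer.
Answer: 42

Derivation:
vaddr = 100: l1_idx=1, l2_idx=4
L1[1] = 2; L2[2][4] = 42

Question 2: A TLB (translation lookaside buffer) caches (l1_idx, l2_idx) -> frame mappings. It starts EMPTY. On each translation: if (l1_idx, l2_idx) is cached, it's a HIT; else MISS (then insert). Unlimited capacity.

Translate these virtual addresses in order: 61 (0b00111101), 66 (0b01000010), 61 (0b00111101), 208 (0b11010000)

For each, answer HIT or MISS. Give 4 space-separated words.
Answer: MISS MISS HIT MISS

Derivation:
vaddr=61: (0,7) not in TLB -> MISS, insert
vaddr=66: (1,0) not in TLB -> MISS, insert
vaddr=61: (0,7) in TLB -> HIT
vaddr=208: (3,2) not in TLB -> MISS, insert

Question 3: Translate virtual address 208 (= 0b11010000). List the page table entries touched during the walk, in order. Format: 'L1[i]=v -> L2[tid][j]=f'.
vaddr = 208 = 0b11010000
Split: l1_idx=3, l2_idx=2, offset=0

Answer: L1[3]=1 -> L2[1][2]=5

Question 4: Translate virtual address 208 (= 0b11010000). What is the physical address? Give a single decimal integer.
vaddr = 208 = 0b11010000
Split: l1_idx=3, l2_idx=2, offset=0
L1[3] = 1
L2[1][2] = 5
paddr = 5 * 8 + 0 = 40

Answer: 40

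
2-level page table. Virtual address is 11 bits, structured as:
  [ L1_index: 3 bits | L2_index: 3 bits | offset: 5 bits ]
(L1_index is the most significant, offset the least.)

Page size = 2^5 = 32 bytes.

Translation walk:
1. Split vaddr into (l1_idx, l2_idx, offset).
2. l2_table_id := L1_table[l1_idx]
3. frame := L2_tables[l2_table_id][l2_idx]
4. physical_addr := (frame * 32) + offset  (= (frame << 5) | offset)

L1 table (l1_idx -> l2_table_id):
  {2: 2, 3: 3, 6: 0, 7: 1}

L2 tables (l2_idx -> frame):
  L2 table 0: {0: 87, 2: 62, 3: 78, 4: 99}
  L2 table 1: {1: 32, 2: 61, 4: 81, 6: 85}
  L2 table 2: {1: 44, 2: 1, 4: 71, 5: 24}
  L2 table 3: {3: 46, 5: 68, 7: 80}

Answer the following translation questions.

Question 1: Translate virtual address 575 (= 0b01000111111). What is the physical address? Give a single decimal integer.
vaddr = 575 = 0b01000111111
Split: l1_idx=2, l2_idx=1, offset=31
L1[2] = 2
L2[2][1] = 44
paddr = 44 * 32 + 31 = 1439

Answer: 1439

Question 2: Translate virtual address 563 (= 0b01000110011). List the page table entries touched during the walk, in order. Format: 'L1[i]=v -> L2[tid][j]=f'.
vaddr = 563 = 0b01000110011
Split: l1_idx=2, l2_idx=1, offset=19

Answer: L1[2]=2 -> L2[2][1]=44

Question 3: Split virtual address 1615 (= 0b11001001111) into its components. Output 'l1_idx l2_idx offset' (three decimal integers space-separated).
vaddr = 1615 = 0b11001001111
  top 3 bits -> l1_idx = 6
  next 3 bits -> l2_idx = 2
  bottom 5 bits -> offset = 15

Answer: 6 2 15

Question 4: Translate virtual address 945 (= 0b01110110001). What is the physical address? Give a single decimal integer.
vaddr = 945 = 0b01110110001
Split: l1_idx=3, l2_idx=5, offset=17
L1[3] = 3
L2[3][5] = 68
paddr = 68 * 32 + 17 = 2193

Answer: 2193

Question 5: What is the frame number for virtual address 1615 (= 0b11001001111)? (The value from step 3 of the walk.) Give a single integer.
vaddr = 1615: l1_idx=6, l2_idx=2
L1[6] = 0; L2[0][2] = 62

Answer: 62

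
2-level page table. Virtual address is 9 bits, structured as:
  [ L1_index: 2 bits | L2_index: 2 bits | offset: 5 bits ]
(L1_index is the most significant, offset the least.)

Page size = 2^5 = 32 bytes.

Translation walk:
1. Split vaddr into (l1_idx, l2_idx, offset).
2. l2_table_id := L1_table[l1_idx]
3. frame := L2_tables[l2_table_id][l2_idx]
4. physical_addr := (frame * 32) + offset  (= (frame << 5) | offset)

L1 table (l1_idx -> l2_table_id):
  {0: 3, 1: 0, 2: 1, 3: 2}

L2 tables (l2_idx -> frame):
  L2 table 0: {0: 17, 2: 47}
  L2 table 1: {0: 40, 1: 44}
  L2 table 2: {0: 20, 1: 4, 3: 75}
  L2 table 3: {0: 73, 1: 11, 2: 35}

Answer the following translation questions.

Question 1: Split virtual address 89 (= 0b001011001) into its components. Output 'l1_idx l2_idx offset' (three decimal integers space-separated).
vaddr = 89 = 0b001011001
  top 2 bits -> l1_idx = 0
  next 2 bits -> l2_idx = 2
  bottom 5 bits -> offset = 25

Answer: 0 2 25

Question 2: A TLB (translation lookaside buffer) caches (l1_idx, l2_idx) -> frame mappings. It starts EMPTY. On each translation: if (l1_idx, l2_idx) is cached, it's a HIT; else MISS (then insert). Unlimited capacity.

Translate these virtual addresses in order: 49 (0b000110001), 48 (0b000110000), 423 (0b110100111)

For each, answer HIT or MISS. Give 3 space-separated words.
vaddr=49: (0,1) not in TLB -> MISS, insert
vaddr=48: (0,1) in TLB -> HIT
vaddr=423: (3,1) not in TLB -> MISS, insert

Answer: MISS HIT MISS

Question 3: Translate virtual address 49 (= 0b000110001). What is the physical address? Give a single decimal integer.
vaddr = 49 = 0b000110001
Split: l1_idx=0, l2_idx=1, offset=17
L1[0] = 3
L2[3][1] = 11
paddr = 11 * 32 + 17 = 369

Answer: 369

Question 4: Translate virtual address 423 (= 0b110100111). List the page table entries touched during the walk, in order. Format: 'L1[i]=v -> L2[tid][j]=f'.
vaddr = 423 = 0b110100111
Split: l1_idx=3, l2_idx=1, offset=7

Answer: L1[3]=2 -> L2[2][1]=4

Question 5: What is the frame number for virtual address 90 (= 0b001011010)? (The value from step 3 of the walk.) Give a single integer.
vaddr = 90: l1_idx=0, l2_idx=2
L1[0] = 3; L2[3][2] = 35

Answer: 35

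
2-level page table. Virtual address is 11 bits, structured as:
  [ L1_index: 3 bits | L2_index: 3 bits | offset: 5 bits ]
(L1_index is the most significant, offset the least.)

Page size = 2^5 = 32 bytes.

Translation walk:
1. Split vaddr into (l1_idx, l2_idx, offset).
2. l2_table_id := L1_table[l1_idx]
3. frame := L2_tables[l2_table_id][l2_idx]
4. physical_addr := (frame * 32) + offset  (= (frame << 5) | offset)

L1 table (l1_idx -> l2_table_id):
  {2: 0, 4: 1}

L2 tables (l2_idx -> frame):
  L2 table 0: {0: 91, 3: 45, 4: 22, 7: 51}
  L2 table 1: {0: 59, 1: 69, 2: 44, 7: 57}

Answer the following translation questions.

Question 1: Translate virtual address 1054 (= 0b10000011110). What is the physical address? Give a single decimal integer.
vaddr = 1054 = 0b10000011110
Split: l1_idx=4, l2_idx=0, offset=30
L1[4] = 1
L2[1][0] = 59
paddr = 59 * 32 + 30 = 1918

Answer: 1918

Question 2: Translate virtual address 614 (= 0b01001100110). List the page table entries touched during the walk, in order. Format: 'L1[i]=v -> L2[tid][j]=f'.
Answer: L1[2]=0 -> L2[0][3]=45

Derivation:
vaddr = 614 = 0b01001100110
Split: l1_idx=2, l2_idx=3, offset=6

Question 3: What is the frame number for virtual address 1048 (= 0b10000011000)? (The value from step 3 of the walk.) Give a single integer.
Answer: 59

Derivation:
vaddr = 1048: l1_idx=4, l2_idx=0
L1[4] = 1; L2[1][0] = 59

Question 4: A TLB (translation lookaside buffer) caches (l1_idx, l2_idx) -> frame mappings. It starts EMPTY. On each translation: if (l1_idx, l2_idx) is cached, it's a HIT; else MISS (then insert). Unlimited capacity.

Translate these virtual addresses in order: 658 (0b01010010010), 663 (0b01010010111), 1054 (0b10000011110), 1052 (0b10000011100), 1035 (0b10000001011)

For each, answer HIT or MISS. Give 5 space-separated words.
Answer: MISS HIT MISS HIT HIT

Derivation:
vaddr=658: (2,4) not in TLB -> MISS, insert
vaddr=663: (2,4) in TLB -> HIT
vaddr=1054: (4,0) not in TLB -> MISS, insert
vaddr=1052: (4,0) in TLB -> HIT
vaddr=1035: (4,0) in TLB -> HIT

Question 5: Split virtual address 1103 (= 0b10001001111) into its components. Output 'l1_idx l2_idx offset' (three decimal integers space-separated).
vaddr = 1103 = 0b10001001111
  top 3 bits -> l1_idx = 4
  next 3 bits -> l2_idx = 2
  bottom 5 bits -> offset = 15

Answer: 4 2 15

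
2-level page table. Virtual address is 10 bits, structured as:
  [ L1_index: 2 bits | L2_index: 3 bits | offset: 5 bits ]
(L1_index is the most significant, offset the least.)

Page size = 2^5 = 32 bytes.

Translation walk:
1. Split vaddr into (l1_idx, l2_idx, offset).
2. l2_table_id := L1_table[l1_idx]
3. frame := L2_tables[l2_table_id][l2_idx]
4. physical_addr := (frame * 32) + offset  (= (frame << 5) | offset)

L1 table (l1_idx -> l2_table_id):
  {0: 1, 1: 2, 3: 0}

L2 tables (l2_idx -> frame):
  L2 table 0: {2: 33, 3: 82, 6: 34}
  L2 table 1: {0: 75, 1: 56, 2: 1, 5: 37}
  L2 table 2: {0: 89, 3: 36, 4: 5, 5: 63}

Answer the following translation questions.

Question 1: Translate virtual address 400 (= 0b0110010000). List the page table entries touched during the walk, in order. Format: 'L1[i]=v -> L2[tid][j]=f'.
vaddr = 400 = 0b0110010000
Split: l1_idx=1, l2_idx=4, offset=16

Answer: L1[1]=2 -> L2[2][4]=5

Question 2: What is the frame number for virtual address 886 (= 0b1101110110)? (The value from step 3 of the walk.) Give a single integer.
Answer: 82

Derivation:
vaddr = 886: l1_idx=3, l2_idx=3
L1[3] = 0; L2[0][3] = 82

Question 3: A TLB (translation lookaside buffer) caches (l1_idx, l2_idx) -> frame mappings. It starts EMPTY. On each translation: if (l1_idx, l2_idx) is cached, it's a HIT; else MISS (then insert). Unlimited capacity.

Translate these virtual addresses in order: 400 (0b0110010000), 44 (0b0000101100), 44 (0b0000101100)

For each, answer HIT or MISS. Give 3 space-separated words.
Answer: MISS MISS HIT

Derivation:
vaddr=400: (1,4) not in TLB -> MISS, insert
vaddr=44: (0,1) not in TLB -> MISS, insert
vaddr=44: (0,1) in TLB -> HIT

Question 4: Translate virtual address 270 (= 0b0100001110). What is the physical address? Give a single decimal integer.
vaddr = 270 = 0b0100001110
Split: l1_idx=1, l2_idx=0, offset=14
L1[1] = 2
L2[2][0] = 89
paddr = 89 * 32 + 14 = 2862

Answer: 2862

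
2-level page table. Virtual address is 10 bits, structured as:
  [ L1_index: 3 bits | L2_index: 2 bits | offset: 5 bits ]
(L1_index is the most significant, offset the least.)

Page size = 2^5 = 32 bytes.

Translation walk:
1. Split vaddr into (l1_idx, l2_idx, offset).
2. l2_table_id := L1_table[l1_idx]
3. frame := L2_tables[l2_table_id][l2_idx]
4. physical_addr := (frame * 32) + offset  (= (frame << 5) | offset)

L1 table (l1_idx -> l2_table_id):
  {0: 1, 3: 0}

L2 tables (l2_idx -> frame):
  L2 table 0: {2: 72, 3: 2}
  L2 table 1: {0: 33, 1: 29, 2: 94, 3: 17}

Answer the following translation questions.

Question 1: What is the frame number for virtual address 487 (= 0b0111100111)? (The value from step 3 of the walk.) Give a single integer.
Answer: 2

Derivation:
vaddr = 487: l1_idx=3, l2_idx=3
L1[3] = 0; L2[0][3] = 2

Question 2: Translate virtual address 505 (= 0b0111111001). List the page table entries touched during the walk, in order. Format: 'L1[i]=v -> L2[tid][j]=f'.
vaddr = 505 = 0b0111111001
Split: l1_idx=3, l2_idx=3, offset=25

Answer: L1[3]=0 -> L2[0][3]=2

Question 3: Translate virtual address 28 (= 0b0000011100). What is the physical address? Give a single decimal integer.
vaddr = 28 = 0b0000011100
Split: l1_idx=0, l2_idx=0, offset=28
L1[0] = 1
L2[1][0] = 33
paddr = 33 * 32 + 28 = 1084

Answer: 1084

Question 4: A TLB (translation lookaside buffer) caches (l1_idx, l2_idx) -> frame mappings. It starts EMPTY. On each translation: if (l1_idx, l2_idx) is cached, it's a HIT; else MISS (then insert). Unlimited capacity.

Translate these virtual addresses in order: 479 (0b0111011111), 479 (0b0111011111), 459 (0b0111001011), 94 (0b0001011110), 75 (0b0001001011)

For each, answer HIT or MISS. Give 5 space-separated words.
vaddr=479: (3,2) not in TLB -> MISS, insert
vaddr=479: (3,2) in TLB -> HIT
vaddr=459: (3,2) in TLB -> HIT
vaddr=94: (0,2) not in TLB -> MISS, insert
vaddr=75: (0,2) in TLB -> HIT

Answer: MISS HIT HIT MISS HIT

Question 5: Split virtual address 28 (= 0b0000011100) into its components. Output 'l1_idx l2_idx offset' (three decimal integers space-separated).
Answer: 0 0 28

Derivation:
vaddr = 28 = 0b0000011100
  top 3 bits -> l1_idx = 0
  next 2 bits -> l2_idx = 0
  bottom 5 bits -> offset = 28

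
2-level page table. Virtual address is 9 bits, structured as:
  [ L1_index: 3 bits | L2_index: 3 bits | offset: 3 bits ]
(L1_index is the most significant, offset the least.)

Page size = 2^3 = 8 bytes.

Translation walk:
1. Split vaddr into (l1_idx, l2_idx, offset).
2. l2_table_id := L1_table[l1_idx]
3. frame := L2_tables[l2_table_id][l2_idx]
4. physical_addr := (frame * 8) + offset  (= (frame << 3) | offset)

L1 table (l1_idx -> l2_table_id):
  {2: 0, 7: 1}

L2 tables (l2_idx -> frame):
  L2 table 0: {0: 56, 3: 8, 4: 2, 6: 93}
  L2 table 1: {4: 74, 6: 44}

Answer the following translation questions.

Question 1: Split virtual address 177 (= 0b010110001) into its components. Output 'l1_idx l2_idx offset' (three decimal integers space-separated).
vaddr = 177 = 0b010110001
  top 3 bits -> l1_idx = 2
  next 3 bits -> l2_idx = 6
  bottom 3 bits -> offset = 1

Answer: 2 6 1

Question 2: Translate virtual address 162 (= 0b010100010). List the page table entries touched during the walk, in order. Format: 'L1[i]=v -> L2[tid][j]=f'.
Answer: L1[2]=0 -> L2[0][4]=2

Derivation:
vaddr = 162 = 0b010100010
Split: l1_idx=2, l2_idx=4, offset=2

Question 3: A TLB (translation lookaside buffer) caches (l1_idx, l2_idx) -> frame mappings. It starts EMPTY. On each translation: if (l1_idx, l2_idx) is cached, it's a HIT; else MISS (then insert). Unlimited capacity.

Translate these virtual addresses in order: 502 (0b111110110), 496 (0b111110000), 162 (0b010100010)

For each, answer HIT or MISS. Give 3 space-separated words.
vaddr=502: (7,6) not in TLB -> MISS, insert
vaddr=496: (7,6) in TLB -> HIT
vaddr=162: (2,4) not in TLB -> MISS, insert

Answer: MISS HIT MISS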